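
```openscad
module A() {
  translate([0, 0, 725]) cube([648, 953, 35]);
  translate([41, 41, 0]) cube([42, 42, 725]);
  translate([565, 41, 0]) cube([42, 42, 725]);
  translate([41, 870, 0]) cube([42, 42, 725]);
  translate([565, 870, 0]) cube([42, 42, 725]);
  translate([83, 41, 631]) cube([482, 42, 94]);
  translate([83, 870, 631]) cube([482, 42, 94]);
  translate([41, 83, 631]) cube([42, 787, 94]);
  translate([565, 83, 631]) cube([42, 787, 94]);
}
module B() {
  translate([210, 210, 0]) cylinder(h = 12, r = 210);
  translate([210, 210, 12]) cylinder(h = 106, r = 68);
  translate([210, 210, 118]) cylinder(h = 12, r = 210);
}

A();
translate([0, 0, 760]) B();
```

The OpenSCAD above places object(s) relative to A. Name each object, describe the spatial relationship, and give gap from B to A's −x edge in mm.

A is a table. B is a spool. The spool is on top of the table. The gap from the spool to the table's −x edge is 0 mm.

The spool's min-x is at 0; the table's min-x is 0; gap = 0 mm.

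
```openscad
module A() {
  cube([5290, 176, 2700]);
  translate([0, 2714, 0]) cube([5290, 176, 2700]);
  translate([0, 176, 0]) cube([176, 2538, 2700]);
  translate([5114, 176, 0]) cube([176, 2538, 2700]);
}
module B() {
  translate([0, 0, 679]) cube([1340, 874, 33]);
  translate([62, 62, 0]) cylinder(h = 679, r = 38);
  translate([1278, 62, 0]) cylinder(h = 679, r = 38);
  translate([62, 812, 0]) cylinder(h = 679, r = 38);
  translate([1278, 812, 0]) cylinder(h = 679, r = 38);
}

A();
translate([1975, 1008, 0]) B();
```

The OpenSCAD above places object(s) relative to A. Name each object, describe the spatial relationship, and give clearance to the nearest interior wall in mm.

A is a house frame. B is a table. The table sits inside the house frame, centred. The clearance to the nearest interior wall is 832 mm.

Clearances: x = 1799, y = 832; minimum 832 mm.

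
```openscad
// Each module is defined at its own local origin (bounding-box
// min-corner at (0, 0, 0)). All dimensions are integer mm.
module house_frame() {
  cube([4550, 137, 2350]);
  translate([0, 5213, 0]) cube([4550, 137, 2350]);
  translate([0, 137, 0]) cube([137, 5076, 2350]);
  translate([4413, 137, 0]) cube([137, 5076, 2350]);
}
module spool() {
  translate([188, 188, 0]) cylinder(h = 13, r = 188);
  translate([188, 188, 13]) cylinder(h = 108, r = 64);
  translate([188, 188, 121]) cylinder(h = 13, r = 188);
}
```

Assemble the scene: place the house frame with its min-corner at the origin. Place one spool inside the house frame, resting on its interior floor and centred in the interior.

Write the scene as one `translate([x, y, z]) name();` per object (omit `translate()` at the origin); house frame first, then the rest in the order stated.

house_frame();
translate([2087, 2487, 0]) spool();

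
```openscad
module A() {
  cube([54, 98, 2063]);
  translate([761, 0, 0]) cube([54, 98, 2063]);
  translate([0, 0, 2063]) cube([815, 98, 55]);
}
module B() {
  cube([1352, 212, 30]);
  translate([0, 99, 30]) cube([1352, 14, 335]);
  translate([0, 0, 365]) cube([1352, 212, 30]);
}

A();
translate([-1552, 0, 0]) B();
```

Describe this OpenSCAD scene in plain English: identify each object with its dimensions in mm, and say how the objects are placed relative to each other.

A is a door frame. The clear opening is 707 mm wide and 2063 mm high. Two 54 mm wide jambs, 98 mm deep, stand either side of the opening from the floor to the top of the opening. A 55 mm thick head sits across the top of both jambs, spanning the full outside width of the frame.

B is an I-beam lying along x, 1352 mm long. Overall section height 395 mm. Two flanges 212 mm wide (y) and 30 mm thick, one on the floor and one at the top; a web 14 mm thick runs between them, centred on the flange width.

The I-beam is on the floor beside the door frame on its −x side.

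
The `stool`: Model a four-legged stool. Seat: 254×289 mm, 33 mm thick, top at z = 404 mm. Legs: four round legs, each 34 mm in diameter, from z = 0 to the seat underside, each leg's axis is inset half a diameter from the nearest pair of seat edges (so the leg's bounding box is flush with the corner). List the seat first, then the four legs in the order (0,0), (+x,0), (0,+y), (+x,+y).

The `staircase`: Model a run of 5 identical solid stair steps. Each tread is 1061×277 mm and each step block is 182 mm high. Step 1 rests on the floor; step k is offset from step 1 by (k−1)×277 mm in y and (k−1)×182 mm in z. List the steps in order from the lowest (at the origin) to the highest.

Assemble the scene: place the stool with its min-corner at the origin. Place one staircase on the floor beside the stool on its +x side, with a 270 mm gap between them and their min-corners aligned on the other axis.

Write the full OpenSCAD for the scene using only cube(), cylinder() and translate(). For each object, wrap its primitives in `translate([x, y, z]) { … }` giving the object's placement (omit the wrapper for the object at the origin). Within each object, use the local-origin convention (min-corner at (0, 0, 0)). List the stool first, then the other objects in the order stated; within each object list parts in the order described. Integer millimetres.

translate([0, 0, 371]) cube([254, 289, 33]);
translate([17, 17, 0]) cylinder(h = 371, r = 17);
translate([237, 17, 0]) cylinder(h = 371, r = 17);
translate([17, 272, 0]) cylinder(h = 371, r = 17);
translate([237, 272, 0]) cylinder(h = 371, r = 17);
translate([524, 0, 0]) {
  cube([1061, 277, 182]);
  translate([0, 277, 182]) cube([1061, 277, 182]);
  translate([0, 554, 364]) cube([1061, 277, 182]);
  translate([0, 831, 546]) cube([1061, 277, 182]);
  translate([0, 1108, 728]) cube([1061, 277, 182]);
}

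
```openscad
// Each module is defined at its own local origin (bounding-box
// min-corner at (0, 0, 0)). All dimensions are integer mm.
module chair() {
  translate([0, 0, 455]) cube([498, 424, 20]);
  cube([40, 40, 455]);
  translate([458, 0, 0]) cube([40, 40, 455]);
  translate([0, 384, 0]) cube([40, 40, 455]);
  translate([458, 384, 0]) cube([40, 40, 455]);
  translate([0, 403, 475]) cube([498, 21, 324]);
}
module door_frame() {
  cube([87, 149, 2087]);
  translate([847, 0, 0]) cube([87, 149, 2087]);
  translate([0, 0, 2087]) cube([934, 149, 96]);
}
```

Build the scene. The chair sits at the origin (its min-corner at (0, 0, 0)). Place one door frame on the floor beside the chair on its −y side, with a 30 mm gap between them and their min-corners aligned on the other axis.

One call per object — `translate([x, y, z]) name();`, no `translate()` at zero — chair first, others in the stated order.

chair();
translate([0, -179, 0]) door_frame();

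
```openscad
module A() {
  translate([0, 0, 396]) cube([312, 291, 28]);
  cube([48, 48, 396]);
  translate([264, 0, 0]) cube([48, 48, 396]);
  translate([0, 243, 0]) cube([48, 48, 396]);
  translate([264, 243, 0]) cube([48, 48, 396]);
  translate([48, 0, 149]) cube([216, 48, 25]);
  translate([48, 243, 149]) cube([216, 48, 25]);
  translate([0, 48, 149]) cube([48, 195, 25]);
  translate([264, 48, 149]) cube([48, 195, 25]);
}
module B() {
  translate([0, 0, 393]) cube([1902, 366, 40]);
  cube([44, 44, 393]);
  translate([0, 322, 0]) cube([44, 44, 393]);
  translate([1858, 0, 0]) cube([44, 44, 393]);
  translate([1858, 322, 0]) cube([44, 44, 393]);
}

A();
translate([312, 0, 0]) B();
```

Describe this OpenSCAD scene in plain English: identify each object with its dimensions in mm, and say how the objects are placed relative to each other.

A is a four-legged stool. The seat is 312×291 mm, 28 mm thick, top at z = 424 mm. It stands on four square legs, each 48×48 mm in cross-section, from z = 0 to the seat underside, each flush with a corner of the seat. Four stretchers, 48 mm wide and 25 mm tall, connect adjacent legs with their undersides at z = 149 mm, each running between the inner faces of the legs it joins and aligned with the legs' outer faces on the other axis.

B is a long wooden bench with a 1902 mm (x) × 366 mm (y) seat, 40 mm thick, its top surface 433 mm above the floor. Four 44 mm square legs at the seat corners, flush with the edges, run from z = 0 to the seat underside.

The bench is against the stool's +x side, with their −y faces flush.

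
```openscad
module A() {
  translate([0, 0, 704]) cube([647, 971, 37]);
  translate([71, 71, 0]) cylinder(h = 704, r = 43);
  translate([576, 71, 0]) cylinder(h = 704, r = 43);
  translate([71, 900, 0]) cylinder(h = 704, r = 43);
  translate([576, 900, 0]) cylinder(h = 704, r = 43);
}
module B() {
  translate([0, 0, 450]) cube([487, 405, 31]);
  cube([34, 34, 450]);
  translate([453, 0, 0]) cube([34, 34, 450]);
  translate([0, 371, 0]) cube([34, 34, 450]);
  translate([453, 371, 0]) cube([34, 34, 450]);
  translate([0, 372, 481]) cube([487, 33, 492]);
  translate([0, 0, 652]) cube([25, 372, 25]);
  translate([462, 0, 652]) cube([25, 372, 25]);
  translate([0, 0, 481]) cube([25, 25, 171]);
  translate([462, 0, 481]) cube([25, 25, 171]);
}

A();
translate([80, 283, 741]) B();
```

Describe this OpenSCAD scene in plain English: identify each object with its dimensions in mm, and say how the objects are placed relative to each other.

A is a table with a 647×971 mm rectangular top, 37 mm thick, top surface at z = 741 mm, supported by four round legs of 86 mm diameter, each leg's bounding box inset 28 mm from the nearest pair of top edges, running from the floor.

B is a chair: 487×405 mm seat, 31 mm thick, top at z = 481 mm, on four 34 mm square corner legs flush with the seat edges. A 33 mm thick backrest slab spans the full seat width, extending 492 mm above the seat top, its back face flush with the seat's +y edge. Two armrests of 25×25 mm section run along each side from the seat's front edge to the front of the backrest, top faces 196 mm above the seat top and outer faces flush with the seat's x-edges; a 25×25 mm post under the front of each armrest stands on the seat at the front corner.

The chair is on top of the table, centred.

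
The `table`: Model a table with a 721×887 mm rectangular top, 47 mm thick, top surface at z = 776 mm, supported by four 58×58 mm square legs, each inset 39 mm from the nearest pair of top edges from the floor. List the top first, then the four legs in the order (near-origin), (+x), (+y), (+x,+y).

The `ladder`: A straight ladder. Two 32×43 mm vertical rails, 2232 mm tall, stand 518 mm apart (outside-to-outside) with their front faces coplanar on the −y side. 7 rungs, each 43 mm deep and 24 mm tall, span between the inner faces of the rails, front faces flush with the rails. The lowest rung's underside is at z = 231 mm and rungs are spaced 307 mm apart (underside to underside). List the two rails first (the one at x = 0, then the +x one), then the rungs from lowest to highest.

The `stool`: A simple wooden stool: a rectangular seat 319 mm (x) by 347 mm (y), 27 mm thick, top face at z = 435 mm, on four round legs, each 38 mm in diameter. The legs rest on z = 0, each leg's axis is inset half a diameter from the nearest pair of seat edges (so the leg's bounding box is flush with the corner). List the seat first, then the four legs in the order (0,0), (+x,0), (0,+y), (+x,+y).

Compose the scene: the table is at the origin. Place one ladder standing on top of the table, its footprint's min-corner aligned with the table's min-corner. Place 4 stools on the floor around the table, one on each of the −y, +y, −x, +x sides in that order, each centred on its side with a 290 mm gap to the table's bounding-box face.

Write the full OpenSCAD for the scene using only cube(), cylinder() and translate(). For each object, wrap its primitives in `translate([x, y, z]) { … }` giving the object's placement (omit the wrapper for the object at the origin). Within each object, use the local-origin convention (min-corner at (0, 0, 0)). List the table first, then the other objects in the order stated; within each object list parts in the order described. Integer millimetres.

translate([0, 0, 729]) cube([721, 887, 47]);
translate([39, 39, 0]) cube([58, 58, 729]);
translate([624, 39, 0]) cube([58, 58, 729]);
translate([39, 790, 0]) cube([58, 58, 729]);
translate([624, 790, 0]) cube([58, 58, 729]);
translate([0, 0, 776]) {
  cube([32, 43, 2232]);
  translate([486, 0, 0]) cube([32, 43, 2232]);
  translate([32, 0, 231]) cube([454, 43, 24]);
  translate([32, 0, 538]) cube([454, 43, 24]);
  translate([32, 0, 845]) cube([454, 43, 24]);
  translate([32, 0, 1152]) cube([454, 43, 24]);
  translate([32, 0, 1459]) cube([454, 43, 24]);
  translate([32, 0, 1766]) cube([454, 43, 24]);
  translate([32, 0, 2073]) cube([454, 43, 24]);
}
translate([201, -637, 0]) {
  translate([0, 0, 408]) cube([319, 347, 27]);
  translate([19, 19, 0]) cylinder(h = 408, r = 19);
  translate([300, 19, 0]) cylinder(h = 408, r = 19);
  translate([19, 328, 0]) cylinder(h = 408, r = 19);
  translate([300, 328, 0]) cylinder(h = 408, r = 19);
}
translate([201, 1177, 0]) {
  translate([0, 0, 408]) cube([319, 347, 27]);
  translate([19, 19, 0]) cylinder(h = 408, r = 19);
  translate([300, 19, 0]) cylinder(h = 408, r = 19);
  translate([19, 328, 0]) cylinder(h = 408, r = 19);
  translate([300, 328, 0]) cylinder(h = 408, r = 19);
}
translate([-609, 270, 0]) {
  translate([0, 0, 408]) cube([319, 347, 27]);
  translate([19, 19, 0]) cylinder(h = 408, r = 19);
  translate([300, 19, 0]) cylinder(h = 408, r = 19);
  translate([19, 328, 0]) cylinder(h = 408, r = 19);
  translate([300, 328, 0]) cylinder(h = 408, r = 19);
}
translate([1011, 270, 0]) {
  translate([0, 0, 408]) cube([319, 347, 27]);
  translate([19, 19, 0]) cylinder(h = 408, r = 19);
  translate([300, 19, 0]) cylinder(h = 408, r = 19);
  translate([19, 328, 0]) cylinder(h = 408, r = 19);
  translate([300, 328, 0]) cylinder(h = 408, r = 19);
}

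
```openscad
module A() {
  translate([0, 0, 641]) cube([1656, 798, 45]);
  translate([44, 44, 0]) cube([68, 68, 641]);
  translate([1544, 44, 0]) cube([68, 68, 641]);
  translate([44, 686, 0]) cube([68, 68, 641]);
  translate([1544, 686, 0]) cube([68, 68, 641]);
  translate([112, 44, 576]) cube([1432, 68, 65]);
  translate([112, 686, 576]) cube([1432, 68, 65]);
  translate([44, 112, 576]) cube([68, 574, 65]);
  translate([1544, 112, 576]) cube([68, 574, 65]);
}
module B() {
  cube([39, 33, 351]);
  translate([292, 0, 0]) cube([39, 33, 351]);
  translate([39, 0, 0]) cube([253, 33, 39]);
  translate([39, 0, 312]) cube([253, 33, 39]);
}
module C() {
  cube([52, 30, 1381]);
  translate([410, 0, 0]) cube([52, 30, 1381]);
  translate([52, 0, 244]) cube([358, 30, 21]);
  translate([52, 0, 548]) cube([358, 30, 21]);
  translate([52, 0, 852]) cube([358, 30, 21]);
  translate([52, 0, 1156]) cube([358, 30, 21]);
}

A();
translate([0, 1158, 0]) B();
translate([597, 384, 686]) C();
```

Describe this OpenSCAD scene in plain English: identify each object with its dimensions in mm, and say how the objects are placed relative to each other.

A is a rectangular dining table. The top is 1656×798×45 mm with its upper surface at z = 686 mm. It stands on four 68×68 mm square legs, each inset 44 mm from the nearest pair of top edges, running from the floor to the underside of the top. Four apron rails, 68 mm thick and 65 mm tall, run between adjacent legs with their top edges flush with the underside of the top and their outer faces flush with the legs' outer faces.

B is a picture frame with a 253×273 mm rectangular opening (x by z) and a uniform 39 mm border on every side. Frame depth is 33 mm along y. It is built from two vertical stiles running the full outside height and two horizontal rails spanning the gap between the stiles.

C is a wooden ladder with two side rails of 52×30 mm section and 1381 mm height, set 462 mm apart overall. Between them run 4 rectangular rungs (30 mm deep, 21 mm thick), front faces flush with the rails' −y face. The bottom of the first rung is 244 mm above the floor and each subsequent rung is 304 mm higher than the one below.

The picture frame is on the floor beside the table on its +y side. The ladder is on top of the table, centred.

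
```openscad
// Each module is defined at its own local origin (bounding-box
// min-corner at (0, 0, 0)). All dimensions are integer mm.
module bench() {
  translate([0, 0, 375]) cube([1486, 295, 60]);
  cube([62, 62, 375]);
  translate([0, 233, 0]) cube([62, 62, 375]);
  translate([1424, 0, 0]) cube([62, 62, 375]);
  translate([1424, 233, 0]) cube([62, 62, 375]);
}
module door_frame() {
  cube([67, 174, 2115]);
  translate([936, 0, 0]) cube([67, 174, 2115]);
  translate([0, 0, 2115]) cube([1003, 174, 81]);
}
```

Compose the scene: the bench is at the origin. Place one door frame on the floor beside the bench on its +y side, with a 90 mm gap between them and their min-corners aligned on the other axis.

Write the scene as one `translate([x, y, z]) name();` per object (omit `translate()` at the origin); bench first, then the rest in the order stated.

bench();
translate([0, 385, 0]) door_frame();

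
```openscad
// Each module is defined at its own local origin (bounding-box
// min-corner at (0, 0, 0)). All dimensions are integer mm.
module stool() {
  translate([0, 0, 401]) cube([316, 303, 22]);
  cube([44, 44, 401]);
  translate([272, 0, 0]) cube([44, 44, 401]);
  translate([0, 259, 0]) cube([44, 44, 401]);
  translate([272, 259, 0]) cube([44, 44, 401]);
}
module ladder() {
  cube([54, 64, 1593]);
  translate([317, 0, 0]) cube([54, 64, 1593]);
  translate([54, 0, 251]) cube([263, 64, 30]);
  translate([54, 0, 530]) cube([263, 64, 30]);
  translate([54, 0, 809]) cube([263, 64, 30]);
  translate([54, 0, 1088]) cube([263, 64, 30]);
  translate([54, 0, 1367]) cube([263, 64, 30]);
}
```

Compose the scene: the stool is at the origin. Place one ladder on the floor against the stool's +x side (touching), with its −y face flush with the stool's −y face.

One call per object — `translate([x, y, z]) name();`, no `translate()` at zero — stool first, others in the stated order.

stool();
translate([316, 0, 0]) ladder();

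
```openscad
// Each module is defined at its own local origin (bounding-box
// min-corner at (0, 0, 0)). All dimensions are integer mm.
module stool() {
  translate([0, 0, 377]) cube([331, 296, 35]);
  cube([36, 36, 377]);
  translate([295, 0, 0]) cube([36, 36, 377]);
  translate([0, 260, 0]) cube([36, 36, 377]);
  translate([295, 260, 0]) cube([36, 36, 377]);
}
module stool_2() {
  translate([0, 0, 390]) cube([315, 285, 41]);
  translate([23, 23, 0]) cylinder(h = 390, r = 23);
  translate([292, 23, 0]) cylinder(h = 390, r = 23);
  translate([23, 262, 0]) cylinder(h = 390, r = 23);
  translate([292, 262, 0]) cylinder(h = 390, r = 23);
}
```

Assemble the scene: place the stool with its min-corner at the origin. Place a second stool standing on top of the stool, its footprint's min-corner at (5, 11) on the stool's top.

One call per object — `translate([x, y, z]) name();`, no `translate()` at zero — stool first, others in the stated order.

stool();
translate([5, 11, 412]) stool_2();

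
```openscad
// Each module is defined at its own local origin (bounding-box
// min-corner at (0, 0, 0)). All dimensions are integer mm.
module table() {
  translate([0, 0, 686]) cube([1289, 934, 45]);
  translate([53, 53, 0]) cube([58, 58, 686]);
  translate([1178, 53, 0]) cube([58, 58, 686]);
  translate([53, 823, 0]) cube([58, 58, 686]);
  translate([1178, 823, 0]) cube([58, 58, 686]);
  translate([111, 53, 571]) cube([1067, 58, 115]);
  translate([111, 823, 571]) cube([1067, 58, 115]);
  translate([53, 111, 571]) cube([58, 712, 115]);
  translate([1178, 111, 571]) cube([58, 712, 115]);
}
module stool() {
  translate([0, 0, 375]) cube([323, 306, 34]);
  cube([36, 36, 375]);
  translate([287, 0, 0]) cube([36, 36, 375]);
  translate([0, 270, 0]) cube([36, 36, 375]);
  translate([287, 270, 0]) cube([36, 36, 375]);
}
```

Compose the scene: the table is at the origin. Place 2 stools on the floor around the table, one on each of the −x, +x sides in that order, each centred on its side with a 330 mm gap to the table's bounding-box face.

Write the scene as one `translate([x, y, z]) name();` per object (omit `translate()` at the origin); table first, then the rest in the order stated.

table();
translate([-653, 314, 0]) stool();
translate([1619, 314, 0]) stool();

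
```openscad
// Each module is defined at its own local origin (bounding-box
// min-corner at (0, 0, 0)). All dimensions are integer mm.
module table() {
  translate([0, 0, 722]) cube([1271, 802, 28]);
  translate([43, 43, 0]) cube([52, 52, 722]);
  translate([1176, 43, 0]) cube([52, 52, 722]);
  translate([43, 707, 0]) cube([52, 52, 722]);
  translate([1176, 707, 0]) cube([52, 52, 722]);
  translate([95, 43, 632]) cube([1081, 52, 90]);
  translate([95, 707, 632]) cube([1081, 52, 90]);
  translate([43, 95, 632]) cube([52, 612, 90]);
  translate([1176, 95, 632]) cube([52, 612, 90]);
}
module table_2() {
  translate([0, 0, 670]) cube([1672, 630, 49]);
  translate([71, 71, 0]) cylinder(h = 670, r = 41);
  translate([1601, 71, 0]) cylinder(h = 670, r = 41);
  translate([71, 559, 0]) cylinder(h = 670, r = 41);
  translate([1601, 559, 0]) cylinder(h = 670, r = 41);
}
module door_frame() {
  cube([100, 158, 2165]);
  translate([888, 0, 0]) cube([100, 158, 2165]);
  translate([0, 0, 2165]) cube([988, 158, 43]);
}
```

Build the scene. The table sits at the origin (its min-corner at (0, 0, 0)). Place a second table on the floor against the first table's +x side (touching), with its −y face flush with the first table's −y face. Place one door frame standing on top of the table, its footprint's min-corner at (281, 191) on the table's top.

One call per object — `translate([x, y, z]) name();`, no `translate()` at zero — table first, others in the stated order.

table();
translate([1271, 0, 0]) table_2();
translate([281, 191, 750]) door_frame();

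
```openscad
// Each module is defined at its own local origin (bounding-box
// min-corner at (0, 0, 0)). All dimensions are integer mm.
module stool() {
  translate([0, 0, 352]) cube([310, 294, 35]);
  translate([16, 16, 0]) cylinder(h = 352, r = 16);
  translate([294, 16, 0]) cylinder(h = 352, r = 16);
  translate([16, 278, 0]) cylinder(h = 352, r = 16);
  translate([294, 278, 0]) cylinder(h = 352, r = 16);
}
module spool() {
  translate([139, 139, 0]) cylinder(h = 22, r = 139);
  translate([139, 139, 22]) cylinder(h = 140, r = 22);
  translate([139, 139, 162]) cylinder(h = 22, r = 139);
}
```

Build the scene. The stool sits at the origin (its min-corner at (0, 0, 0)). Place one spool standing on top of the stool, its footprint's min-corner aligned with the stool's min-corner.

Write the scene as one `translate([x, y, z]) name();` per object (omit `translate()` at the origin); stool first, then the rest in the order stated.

stool();
translate([0, 0, 387]) spool();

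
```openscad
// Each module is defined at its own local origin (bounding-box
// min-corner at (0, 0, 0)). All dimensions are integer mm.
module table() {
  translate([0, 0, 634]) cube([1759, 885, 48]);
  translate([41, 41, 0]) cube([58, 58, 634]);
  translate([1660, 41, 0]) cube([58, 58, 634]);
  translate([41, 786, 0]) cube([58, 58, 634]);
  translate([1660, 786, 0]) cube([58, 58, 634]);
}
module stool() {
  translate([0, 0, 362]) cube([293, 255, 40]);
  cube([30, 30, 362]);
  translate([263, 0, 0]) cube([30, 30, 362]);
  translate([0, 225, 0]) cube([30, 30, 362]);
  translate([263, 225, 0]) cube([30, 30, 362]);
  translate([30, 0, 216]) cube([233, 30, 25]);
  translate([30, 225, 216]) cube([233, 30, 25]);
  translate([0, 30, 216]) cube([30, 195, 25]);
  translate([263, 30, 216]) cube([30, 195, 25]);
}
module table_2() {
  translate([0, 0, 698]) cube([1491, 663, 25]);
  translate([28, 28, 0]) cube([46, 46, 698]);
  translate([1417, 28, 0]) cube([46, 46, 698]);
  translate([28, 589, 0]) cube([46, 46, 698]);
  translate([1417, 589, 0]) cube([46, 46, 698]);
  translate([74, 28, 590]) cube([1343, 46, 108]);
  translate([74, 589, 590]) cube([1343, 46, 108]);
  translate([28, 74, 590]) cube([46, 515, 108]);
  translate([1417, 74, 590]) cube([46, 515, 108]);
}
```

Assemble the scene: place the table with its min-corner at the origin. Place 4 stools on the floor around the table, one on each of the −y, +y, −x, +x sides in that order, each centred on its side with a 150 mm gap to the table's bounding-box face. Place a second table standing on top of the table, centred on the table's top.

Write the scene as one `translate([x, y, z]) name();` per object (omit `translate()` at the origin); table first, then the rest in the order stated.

table();
translate([733, -405, 0]) stool();
translate([733, 1035, 0]) stool();
translate([-443, 315, 0]) stool();
translate([1909, 315, 0]) stool();
translate([134, 111, 682]) table_2();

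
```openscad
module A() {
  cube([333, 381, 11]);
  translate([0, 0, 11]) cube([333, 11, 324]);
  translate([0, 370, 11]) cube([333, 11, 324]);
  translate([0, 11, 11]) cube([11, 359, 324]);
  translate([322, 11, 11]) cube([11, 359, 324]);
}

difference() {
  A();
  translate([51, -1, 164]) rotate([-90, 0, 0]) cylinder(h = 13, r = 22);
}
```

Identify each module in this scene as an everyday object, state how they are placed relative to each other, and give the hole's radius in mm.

The subtracted cylinder has r = 22 mm.

A is an open box. The open box has a circular hole through its front wall. The hole's radius is 22 mm.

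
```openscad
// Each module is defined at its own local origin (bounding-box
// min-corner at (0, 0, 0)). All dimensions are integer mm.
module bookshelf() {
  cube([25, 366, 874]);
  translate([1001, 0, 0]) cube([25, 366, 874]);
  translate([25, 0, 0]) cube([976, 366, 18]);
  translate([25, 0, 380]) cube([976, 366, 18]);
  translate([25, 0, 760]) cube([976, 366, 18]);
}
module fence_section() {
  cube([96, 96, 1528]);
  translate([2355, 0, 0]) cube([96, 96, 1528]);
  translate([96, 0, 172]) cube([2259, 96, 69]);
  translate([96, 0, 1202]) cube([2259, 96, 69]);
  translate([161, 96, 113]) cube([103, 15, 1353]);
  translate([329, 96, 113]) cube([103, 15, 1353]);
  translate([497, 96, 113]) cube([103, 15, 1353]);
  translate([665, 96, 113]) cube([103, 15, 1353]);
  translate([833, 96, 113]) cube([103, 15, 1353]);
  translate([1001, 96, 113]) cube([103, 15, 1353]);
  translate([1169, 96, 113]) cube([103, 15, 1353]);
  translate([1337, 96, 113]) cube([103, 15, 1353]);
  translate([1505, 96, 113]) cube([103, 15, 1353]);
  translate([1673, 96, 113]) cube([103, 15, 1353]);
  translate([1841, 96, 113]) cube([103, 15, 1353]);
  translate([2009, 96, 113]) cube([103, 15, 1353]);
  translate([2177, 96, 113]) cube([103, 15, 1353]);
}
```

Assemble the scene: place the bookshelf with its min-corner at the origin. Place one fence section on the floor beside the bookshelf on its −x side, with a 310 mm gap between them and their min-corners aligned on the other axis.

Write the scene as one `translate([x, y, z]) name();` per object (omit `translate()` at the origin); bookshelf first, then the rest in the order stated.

bookshelf();
translate([-2761, 0, 0]) fence_section();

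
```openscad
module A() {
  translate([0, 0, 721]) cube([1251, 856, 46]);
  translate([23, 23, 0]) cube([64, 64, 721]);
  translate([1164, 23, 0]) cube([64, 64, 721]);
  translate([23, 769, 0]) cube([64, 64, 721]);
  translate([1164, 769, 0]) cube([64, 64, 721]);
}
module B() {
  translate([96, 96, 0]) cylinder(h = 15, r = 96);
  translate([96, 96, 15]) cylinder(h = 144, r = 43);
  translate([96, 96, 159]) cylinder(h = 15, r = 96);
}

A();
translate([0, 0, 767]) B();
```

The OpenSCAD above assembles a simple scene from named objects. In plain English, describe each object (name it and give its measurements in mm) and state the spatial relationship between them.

A is a table with a 1251×856 mm rectangular top, 46 mm thick, top surface at z = 767 mm, supported by four 64×64 mm square legs, each inset 23 mm from the nearest pair of top edges, running from the floor.

B is a spool: two coaxial disc flanges of radius 96 mm and thickness 15 mm, joined by a core cylinder of radius 43 mm and height 144 mm. The lower flange rests on z = 0 and the three cylinders share a vertical axis.

The spool is on top of the table.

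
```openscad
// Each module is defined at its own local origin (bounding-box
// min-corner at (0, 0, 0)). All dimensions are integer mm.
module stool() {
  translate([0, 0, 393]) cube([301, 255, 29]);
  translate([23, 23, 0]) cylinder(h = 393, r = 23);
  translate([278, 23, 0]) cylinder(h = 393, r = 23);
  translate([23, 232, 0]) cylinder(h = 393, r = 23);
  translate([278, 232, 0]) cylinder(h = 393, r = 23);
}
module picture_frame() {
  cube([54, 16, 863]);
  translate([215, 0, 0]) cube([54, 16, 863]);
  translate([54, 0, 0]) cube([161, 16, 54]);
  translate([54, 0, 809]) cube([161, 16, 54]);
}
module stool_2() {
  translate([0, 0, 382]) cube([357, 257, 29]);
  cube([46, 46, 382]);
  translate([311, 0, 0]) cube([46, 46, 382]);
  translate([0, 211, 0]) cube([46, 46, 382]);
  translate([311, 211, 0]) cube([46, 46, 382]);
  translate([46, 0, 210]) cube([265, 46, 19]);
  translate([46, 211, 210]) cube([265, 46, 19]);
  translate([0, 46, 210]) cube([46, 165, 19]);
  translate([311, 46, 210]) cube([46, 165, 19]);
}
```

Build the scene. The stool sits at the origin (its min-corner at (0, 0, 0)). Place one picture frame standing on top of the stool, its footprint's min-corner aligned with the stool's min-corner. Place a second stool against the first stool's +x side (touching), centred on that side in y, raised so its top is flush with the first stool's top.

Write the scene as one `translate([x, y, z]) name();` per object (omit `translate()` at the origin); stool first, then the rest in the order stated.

stool();
translate([0, 0, 422]) picture_frame();
translate([301, -1, 11]) stool_2();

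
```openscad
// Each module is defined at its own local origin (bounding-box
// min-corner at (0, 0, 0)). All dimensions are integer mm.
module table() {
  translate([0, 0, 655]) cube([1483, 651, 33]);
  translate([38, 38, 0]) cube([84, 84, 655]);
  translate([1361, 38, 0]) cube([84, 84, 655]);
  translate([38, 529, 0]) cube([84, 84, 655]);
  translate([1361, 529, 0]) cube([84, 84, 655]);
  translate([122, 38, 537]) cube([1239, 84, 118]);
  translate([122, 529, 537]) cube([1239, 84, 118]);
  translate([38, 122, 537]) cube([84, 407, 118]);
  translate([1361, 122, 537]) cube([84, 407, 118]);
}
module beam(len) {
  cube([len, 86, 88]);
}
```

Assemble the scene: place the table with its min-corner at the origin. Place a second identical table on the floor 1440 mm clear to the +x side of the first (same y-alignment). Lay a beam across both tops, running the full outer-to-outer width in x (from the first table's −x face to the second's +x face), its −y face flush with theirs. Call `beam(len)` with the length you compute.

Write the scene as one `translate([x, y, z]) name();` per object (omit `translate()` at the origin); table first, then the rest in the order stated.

table();
translate([2923, 0, 0]) table();
translate([0, 0, 688]) beam(4406);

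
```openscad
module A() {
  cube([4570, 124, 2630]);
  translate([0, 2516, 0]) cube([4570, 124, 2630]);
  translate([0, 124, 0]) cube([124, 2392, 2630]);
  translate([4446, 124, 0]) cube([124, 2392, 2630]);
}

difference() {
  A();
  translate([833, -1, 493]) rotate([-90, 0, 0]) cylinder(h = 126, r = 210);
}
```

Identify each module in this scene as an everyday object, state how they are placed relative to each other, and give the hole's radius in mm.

A is a house frame. The house frame has a circular hole through its front wall. The hole's radius is 210 mm.

The subtracted cylinder has r = 210 mm.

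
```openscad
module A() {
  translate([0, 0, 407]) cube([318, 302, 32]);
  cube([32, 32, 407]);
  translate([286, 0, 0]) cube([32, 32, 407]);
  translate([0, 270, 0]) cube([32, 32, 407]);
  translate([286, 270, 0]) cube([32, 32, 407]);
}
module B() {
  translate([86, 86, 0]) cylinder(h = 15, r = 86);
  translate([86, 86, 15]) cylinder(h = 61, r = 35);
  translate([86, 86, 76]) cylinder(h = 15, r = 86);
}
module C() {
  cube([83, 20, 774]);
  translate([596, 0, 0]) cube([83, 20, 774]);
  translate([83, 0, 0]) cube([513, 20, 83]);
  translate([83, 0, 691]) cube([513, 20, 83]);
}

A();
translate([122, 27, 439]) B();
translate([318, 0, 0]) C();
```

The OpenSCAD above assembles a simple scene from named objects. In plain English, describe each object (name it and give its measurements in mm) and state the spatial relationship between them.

A is a simple wooden stool: a rectangular seat 318 mm (x) by 302 mm (y), 32 mm thick, top face at z = 439 mm, on four square legs, each 32×32 mm in cross-section. The legs rest on z = 0, each flush with a corner of the seat.

B is a spool: two coaxial disc flanges of radius 86 mm and thickness 15 mm, joined by a core cylinder of radius 35 mm and height 61 mm. The lower flange rests on z = 0 and the three cylinders share a vertical axis.

C is a rectangular picture frame lying in the x–z plane (depth along y). The opening is 513 mm wide (x) by 608 mm tall (z), surrounded by a border 83 mm wide on all four sides. The frame is 20 mm deep and is made of two full-height vertical stiles with two horizontal rails fitted between them.

The spool is on top of the stool. The picture frame is against the stool's +x side, with their −y faces flush.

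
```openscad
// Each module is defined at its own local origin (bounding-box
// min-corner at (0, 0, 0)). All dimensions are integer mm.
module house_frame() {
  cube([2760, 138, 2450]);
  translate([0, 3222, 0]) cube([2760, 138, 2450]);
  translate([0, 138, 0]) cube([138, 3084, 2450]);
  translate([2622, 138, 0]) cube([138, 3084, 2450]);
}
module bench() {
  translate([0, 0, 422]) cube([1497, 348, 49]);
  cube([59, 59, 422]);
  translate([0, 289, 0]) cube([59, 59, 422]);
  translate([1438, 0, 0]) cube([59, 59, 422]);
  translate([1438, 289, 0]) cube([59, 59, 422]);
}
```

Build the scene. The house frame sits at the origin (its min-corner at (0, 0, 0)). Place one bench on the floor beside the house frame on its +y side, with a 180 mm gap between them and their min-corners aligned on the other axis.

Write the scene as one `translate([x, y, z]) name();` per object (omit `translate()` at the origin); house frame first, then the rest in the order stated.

house_frame();
translate([0, 3540, 0]) bench();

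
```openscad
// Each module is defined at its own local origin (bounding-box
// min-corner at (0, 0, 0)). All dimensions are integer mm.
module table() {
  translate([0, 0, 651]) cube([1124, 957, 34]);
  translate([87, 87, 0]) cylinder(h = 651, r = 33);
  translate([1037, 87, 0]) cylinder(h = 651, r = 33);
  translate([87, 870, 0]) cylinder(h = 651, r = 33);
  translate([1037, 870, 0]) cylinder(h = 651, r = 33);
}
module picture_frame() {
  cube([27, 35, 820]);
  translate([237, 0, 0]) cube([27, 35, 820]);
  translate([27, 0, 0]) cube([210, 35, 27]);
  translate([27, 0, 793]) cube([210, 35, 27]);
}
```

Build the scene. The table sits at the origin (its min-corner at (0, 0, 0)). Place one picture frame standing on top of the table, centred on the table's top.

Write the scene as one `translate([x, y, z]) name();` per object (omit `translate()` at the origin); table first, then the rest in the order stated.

table();
translate([430, 461, 685]) picture_frame();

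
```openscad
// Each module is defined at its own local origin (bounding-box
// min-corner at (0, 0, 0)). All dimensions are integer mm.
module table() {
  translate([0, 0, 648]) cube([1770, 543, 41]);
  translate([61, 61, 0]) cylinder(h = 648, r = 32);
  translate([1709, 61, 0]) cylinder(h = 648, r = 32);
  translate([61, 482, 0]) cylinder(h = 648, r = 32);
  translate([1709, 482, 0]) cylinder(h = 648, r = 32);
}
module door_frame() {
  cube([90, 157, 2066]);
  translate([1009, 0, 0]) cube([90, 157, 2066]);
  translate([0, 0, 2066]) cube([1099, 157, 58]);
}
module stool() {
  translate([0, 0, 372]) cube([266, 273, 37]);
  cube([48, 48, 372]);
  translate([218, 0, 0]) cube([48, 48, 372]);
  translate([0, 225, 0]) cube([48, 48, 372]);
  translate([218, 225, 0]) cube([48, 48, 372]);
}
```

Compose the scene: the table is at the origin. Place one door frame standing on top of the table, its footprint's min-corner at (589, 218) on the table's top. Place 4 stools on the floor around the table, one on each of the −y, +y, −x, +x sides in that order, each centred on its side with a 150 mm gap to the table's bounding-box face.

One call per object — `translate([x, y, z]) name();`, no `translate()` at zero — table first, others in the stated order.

table();
translate([589, 218, 689]) door_frame();
translate([752, -423, 0]) stool();
translate([752, 693, 0]) stool();
translate([-416, 135, 0]) stool();
translate([1920, 135, 0]) stool();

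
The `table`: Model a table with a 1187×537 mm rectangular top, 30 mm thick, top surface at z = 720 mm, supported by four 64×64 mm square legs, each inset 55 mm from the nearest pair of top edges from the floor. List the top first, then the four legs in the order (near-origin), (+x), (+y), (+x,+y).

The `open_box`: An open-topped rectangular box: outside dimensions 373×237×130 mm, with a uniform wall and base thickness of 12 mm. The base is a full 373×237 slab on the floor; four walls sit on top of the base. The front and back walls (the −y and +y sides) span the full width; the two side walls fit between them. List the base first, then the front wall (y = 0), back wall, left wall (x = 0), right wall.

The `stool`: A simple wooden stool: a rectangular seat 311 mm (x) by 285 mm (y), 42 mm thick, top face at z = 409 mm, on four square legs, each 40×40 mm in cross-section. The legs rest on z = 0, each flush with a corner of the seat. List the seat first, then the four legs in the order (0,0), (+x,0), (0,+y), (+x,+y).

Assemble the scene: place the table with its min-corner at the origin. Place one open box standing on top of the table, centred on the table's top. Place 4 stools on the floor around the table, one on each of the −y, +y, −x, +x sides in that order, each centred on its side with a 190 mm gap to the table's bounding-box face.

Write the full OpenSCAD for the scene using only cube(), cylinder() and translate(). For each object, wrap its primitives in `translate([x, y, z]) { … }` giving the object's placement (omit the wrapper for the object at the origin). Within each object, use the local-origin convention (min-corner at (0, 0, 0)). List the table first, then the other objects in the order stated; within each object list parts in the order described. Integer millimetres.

translate([0, 0, 690]) cube([1187, 537, 30]);
translate([55, 55, 0]) cube([64, 64, 690]);
translate([1068, 55, 0]) cube([64, 64, 690]);
translate([55, 418, 0]) cube([64, 64, 690]);
translate([1068, 418, 0]) cube([64, 64, 690]);
translate([407, 150, 720]) {
  cube([373, 237, 12]);
  translate([0, 0, 12]) cube([373, 12, 118]);
  translate([0, 225, 12]) cube([373, 12, 118]);
  translate([0, 12, 12]) cube([12, 213, 118]);
  translate([361, 12, 12]) cube([12, 213, 118]);
}
translate([438, -475, 0]) {
  translate([0, 0, 367]) cube([311, 285, 42]);
  cube([40, 40, 367]);
  translate([271, 0, 0]) cube([40, 40, 367]);
  translate([0, 245, 0]) cube([40, 40, 367]);
  translate([271, 245, 0]) cube([40, 40, 367]);
}
translate([438, 727, 0]) {
  translate([0, 0, 367]) cube([311, 285, 42]);
  cube([40, 40, 367]);
  translate([271, 0, 0]) cube([40, 40, 367]);
  translate([0, 245, 0]) cube([40, 40, 367]);
  translate([271, 245, 0]) cube([40, 40, 367]);
}
translate([-501, 126, 0]) {
  translate([0, 0, 367]) cube([311, 285, 42]);
  cube([40, 40, 367]);
  translate([271, 0, 0]) cube([40, 40, 367]);
  translate([0, 245, 0]) cube([40, 40, 367]);
  translate([271, 245, 0]) cube([40, 40, 367]);
}
translate([1377, 126, 0]) {
  translate([0, 0, 367]) cube([311, 285, 42]);
  cube([40, 40, 367]);
  translate([271, 0, 0]) cube([40, 40, 367]);
  translate([0, 245, 0]) cube([40, 40, 367]);
  translate([271, 245, 0]) cube([40, 40, 367]);
}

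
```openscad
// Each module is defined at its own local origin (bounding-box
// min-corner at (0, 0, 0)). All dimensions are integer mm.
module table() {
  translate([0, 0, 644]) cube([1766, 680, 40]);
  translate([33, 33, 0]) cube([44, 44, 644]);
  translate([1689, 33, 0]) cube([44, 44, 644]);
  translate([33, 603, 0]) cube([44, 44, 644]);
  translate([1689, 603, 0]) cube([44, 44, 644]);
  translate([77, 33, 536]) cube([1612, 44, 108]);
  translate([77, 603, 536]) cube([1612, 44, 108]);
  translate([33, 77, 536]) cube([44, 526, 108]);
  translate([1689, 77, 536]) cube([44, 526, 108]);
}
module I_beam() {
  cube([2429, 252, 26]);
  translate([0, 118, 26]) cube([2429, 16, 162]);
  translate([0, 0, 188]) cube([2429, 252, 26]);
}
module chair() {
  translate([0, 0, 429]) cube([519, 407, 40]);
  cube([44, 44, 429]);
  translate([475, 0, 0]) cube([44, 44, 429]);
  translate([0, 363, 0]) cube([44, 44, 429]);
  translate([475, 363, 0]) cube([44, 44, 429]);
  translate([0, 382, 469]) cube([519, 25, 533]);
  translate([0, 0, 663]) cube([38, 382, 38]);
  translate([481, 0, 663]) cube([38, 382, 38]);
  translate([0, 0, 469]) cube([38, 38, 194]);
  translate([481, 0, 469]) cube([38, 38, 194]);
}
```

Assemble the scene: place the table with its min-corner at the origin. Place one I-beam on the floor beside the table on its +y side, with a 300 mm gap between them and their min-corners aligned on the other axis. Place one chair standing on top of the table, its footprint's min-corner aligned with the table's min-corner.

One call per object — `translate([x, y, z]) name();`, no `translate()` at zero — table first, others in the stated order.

table();
translate([0, 980, 0]) I_beam();
translate([0, 0, 684]) chair();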